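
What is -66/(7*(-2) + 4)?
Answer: 33/5 ≈ 6.6000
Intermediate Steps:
-66/(7*(-2) + 4) = -66/(-14 + 4) = -66/(-10) = -66*(-⅒) = 33/5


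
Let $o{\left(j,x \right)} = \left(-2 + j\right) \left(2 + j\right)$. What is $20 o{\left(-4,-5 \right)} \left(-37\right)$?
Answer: $-8880$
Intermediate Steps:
$20 o{\left(-4,-5 \right)} \left(-37\right) = 20 \left(-4 + \left(-4\right)^{2}\right) \left(-37\right) = 20 \left(-4 + 16\right) \left(-37\right) = 20 \cdot 12 \left(-37\right) = 240 \left(-37\right) = -8880$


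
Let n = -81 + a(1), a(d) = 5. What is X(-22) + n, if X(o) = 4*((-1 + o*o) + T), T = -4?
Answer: 1840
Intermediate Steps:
n = -76 (n = -81 + 5 = -76)
X(o) = -20 + 4*o² (X(o) = 4*((-1 + o*o) - 4) = 4*((-1 + o²) - 4) = 4*(-5 + o²) = -20 + 4*o²)
X(-22) + n = (-20 + 4*(-22)²) - 76 = (-20 + 4*484) - 76 = (-20 + 1936) - 76 = 1916 - 76 = 1840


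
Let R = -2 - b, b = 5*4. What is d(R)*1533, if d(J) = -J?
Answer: 33726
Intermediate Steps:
b = 20
R = -22 (R = -2 - 1*20 = -2 - 20 = -22)
d(R)*1533 = -1*(-22)*1533 = 22*1533 = 33726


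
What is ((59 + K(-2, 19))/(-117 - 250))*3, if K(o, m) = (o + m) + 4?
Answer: -240/367 ≈ -0.65395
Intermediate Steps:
K(o, m) = 4 + m + o (K(o, m) = (m + o) + 4 = 4 + m + o)
((59 + K(-2, 19))/(-117 - 250))*3 = ((59 + (4 + 19 - 2))/(-117 - 250))*3 = ((59 + 21)/(-367))*3 = (80*(-1/367))*3 = -80/367*3 = -240/367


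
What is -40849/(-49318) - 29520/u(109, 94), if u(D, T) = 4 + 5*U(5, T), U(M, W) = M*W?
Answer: -679854407/58047286 ≈ -11.712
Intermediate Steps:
u(D, T) = 4 + 25*T (u(D, T) = 4 + 5*(5*T) = 4 + 25*T)
-40849/(-49318) - 29520/u(109, 94) = -40849/(-49318) - 29520/(4 + 25*94) = -40849*(-1/49318) - 29520/(4 + 2350) = 40849/49318 - 29520/2354 = 40849/49318 - 29520*1/2354 = 40849/49318 - 14760/1177 = -679854407/58047286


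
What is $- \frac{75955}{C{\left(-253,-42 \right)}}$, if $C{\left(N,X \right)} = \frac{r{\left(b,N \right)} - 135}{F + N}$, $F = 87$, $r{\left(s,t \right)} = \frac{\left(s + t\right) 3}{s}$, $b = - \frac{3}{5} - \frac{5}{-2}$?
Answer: $- \frac{10889185}{459} \approx -23724.0$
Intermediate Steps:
$b = \frac{19}{10}$ ($b = \left(-3\right) \frac{1}{5} - - \frac{5}{2} = - \frac{3}{5} + \frac{5}{2} = \frac{19}{10} \approx 1.9$)
$r{\left(s,t \right)} = \frac{3 s + 3 t}{s}$
$C{\left(N,X \right)} = \frac{-132 + \frac{30 N}{19}}{87 + N}$ ($C{\left(N,X \right)} = \frac{\left(3 + \frac{3 N}{\frac{19}{10}}\right) - 135}{87 + N} = \frac{\left(3 + 3 N \frac{10}{19}\right) - 135}{87 + N} = \frac{\left(3 + \frac{30 N}{19}\right) - 135}{87 + N} = \frac{-132 + \frac{30 N}{19}}{87 + N}$)
$- \frac{75955}{C{\left(-253,-42 \right)}} = - \frac{75955}{\frac{6}{19} \frac{1}{87 - 253} \left(-418 + 5 \left(-253\right)\right)} = - \frac{75955}{\frac{6}{19} \frac{1}{-166} \left(-418 - 1265\right)} = - \frac{75955}{\frac{6}{19} \left(- \frac{1}{166}\right) \left(-1683\right)} = - \frac{75955}{\frac{5049}{1577}} = \left(-75955\right) \frac{1577}{5049} = - \frac{10889185}{459}$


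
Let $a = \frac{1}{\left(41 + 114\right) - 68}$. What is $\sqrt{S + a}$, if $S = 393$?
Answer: $\frac{4 \sqrt{185919}}{87} \approx 19.825$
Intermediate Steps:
$a = \frac{1}{87}$ ($a = \frac{1}{155 - 68} = \frac{1}{87} \approx 0.011494$)
$\sqrt{S + a} = \sqrt{393 + \frac{1}{87}} = \sqrt{\frac{34192}{87}} = \frac{4 \sqrt{185919}}{87}$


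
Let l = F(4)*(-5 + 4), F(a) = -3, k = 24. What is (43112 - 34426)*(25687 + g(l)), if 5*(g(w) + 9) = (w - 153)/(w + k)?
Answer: 2007265112/9 ≈ 2.2303e+8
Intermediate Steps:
l = 3 (l = -3*(-5 + 4) = -3*(-1) = 3)
g(w) = -9 + (-153 + w)/(5*(24 + w)) (g(w) = -9 + ((w - 153)/(w + 24))/5 = -9 + ((-153 + w)/(24 + w))/5 = -9 + (-153 + w)/(5*(24 + w)))
(43112 - 34426)*(25687 + g(l)) = (43112 - 34426)*(25687 + (-1233 - 44*3)/(5*(24 + 3))) = 8686*(25687 + (1/5)*(-1233 - 132)/27) = 8686*(25687 + (1/5)*(1/27)*(-1365)) = 8686*(25687 - 91/9) = 8686*(231092/9) = 2007265112/9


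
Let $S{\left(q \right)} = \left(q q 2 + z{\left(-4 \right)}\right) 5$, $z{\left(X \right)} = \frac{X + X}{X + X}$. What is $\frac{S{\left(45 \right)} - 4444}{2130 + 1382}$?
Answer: $\frac{15811}{3512} \approx 4.502$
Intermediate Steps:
$z{\left(X \right)} = 1$ ($z{\left(X \right)} = \frac{2 X}{2 X} = 2 X \frac{1}{2 X} = 1$)
$S{\left(q \right)} = 5 + 10 q^{2}$ ($S{\left(q \right)} = \left(q q 2 + 1\right) 5 = \left(q^{2} \cdot 2 + 1\right) 5 = \left(2 q^{2} + 1\right) 5 = \left(1 + 2 q^{2}\right) 5 = 5 + 10 q^{2}$)
$\frac{S{\left(45 \right)} - 4444}{2130 + 1382} = \frac{\left(5 + 10 \cdot 45^{2}\right) - 4444}{2130 + 1382} = \frac{\left(5 + 10 \cdot 2025\right) - 4444}{3512} = \left(\left(5 + 20250\right) - 4444\right) \frac{1}{3512} = \left(20255 - 4444\right) \frac{1}{3512} = 15811 \cdot \frac{1}{3512} = \frac{15811}{3512}$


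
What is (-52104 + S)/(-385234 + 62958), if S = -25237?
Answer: 77341/322276 ≈ 0.23998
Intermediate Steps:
(-52104 + S)/(-385234 + 62958) = (-52104 - 25237)/(-385234 + 62958) = -77341/(-322276) = -77341*(-1/322276) = 77341/322276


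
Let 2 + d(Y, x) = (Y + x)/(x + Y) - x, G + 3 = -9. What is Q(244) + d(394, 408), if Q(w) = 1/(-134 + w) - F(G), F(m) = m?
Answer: -43669/110 ≈ -396.99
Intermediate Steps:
G = -12 (G = -3 - 9 = -12)
Q(w) = 12 + 1/(-134 + w) (Q(w) = 1/(-134 + w) - 1*(-12) = 1/(-134 + w) + 12 = 12 + 1/(-134 + w))
d(Y, x) = -1 - x (d(Y, x) = -2 + ((Y + x)/(x + Y) - x) = -2 + ((Y + x)/(Y + x) - x) = -2 + (1 - x) = -1 - x)
Q(244) + d(394, 408) = (-1607 + 12*244)/(-134 + 244) + (-1 - 1*408) = (-1607 + 2928)/110 + (-1 - 408) = (1/110)*1321 - 409 = 1321/110 - 409 = -43669/110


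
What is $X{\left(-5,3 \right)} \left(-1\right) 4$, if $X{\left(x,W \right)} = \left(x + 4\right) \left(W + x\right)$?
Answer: $-8$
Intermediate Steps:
$X{\left(x,W \right)} = \left(4 + x\right) \left(W + x\right)$
$X{\left(-5,3 \right)} \left(-1\right) 4 = \left(\left(-5\right)^{2} + 4 \cdot 3 + 4 \left(-5\right) + 3 \left(-5\right)\right) \left(-1\right) 4 = \left(25 + 12 - 20 - 15\right) \left(-1\right) 4 = 2 \left(-1\right) 4 = \left(-2\right) 4 = -8$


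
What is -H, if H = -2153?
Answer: 2153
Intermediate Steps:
-H = -1*(-2153) = 2153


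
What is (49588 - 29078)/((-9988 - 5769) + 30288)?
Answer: 20510/14531 ≈ 1.4115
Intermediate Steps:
(49588 - 29078)/((-9988 - 5769) + 30288) = 20510/(-15757 + 30288) = 20510/14531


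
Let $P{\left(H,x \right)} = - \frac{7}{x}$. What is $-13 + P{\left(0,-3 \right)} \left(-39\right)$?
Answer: $-104$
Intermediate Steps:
$-13 + P{\left(0,-3 \right)} \left(-39\right) = -13 + - \frac{7}{-3} \left(-39\right) = -13 + \left(-7\right) \left(- \frac{1}{3}\right) \left(-39\right) = -13 + \frac{7}{3} \left(-39\right) = -13 - 91 = -104$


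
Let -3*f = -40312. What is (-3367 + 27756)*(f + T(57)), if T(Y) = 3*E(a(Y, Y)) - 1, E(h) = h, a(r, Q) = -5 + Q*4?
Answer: 1032044924/3 ≈ 3.4401e+8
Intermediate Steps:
a(r, Q) = -5 + 4*Q
f = 40312/3 (f = -⅓*(-40312) = 40312/3 ≈ 13437.)
T(Y) = -16 + 12*Y (T(Y) = 3*(-5 + 4*Y) - 1 = (-15 + 12*Y) - 1 = -16 + 12*Y)
(-3367 + 27756)*(f + T(57)) = (-3367 + 27756)*(40312/3 + (-16 + 12*57)) = 24389*(40312/3 + (-16 + 684)) = 24389*(40312/3 + 668) = 24389*(42316/3) = 1032044924/3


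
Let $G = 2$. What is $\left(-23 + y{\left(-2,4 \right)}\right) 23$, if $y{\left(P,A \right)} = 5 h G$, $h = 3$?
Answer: $161$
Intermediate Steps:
$y{\left(P,A \right)} = 30$ ($y{\left(P,A \right)} = 5 \cdot 3 \cdot 2 = 15 \cdot 2 = 30$)
$\left(-23 + y{\left(-2,4 \right)}\right) 23 = \left(-23 + 30\right) 23 = 7 \cdot 23 = 161$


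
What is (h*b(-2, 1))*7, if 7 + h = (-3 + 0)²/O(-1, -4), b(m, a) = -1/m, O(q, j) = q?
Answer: -56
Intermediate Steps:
h = -16 (h = -7 + (-3 + 0)²/(-1) = -7 + (-3)²*(-1) = -7 + 9*(-1) = -7 - 9 = -16)
(h*b(-2, 1))*7 = -(-16)/(-2)*7 = -(-16)*(-1)/2*7 = -16*½*7 = -8*7 = -56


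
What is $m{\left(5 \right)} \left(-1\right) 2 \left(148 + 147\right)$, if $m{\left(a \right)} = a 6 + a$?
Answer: $-20650$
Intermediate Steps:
$m{\left(a \right)} = 7 a$ ($m{\left(a \right)} = 6 a + a = 7 a$)
$m{\left(5 \right)} \left(-1\right) 2 \left(148 + 147\right) = 7 \cdot 5 \left(-1\right) 2 \left(148 + 147\right) = 35 \left(-1\right) 2 \cdot 295 = \left(-35\right) 2 \cdot 295 = \left(-70\right) 295 = -20650$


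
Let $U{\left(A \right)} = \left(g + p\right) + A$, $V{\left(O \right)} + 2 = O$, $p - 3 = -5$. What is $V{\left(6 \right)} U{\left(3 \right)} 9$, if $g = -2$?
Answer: $-36$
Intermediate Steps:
$p = -2$ ($p = 3 - 5 = -2$)
$V{\left(O \right)} = -2 + O$
$U{\left(A \right)} = -4 + A$ ($U{\left(A \right)} = \left(-2 - 2\right) + A = -4 + A$)
$V{\left(6 \right)} U{\left(3 \right)} 9 = \left(-2 + 6\right) \left(-4 + 3\right) 9 = 4 \left(-1\right) 9 = \left(-4\right) 9 = -36$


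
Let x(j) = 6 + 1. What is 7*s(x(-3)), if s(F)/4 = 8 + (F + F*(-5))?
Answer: -560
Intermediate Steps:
x(j) = 7
s(F) = 32 - 16*F (s(F) = 4*(8 + (F + F*(-5))) = 4*(8 + (F - 5*F)) = 4*(8 - 4*F) = 32 - 16*F)
7*s(x(-3)) = 7*(32 - 16*7) = 7*(32 - 112) = 7*(-80) = -560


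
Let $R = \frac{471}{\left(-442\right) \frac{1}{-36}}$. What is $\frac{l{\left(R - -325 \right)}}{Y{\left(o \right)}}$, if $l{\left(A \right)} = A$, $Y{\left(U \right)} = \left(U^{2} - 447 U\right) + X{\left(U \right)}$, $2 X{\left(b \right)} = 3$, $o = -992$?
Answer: $\frac{160606}{630950359} \approx 0.00025455$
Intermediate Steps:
$R = \frac{8478}{221}$ ($R = \frac{471}{\left(-442\right) \left(- \frac{1}{36}\right)} = \frac{471}{\frac{221}{18}} = 471 \cdot \frac{18}{221} = \frac{8478}{221} \approx 38.362$)
$X{\left(b \right)} = \frac{3}{2}$ ($X{\left(b \right)} = \frac{1}{2} \cdot 3 = \frac{3}{2}$)
$Y{\left(U \right)} = \frac{3}{2} + U^{2} - 447 U$ ($Y{\left(U \right)} = \left(U^{2} - 447 U\right) + \frac{3}{2} = \frac{3}{2} + U^{2} - 447 U$)
$\frac{l{\left(R - -325 \right)}}{Y{\left(o \right)}} = \frac{\frac{8478}{221} - -325}{\frac{3}{2} + \left(-992\right)^{2} - -443424} = \frac{\frac{8478}{221} + 325}{\frac{3}{2} + 984064 + 443424} = \frac{80303}{221 \cdot \frac{2854979}{2}} = \frac{80303}{221} \cdot \frac{2}{2854979} = \frac{160606}{630950359}$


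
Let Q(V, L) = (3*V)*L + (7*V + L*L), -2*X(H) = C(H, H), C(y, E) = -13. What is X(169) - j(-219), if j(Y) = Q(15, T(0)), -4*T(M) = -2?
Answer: -485/4 ≈ -121.25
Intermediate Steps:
T(M) = ½ (T(M) = -¼*(-2) = ½)
X(H) = 13/2 (X(H) = -½*(-13) = 13/2)
Q(V, L) = L² + 7*V + 3*L*V (Q(V, L) = 3*L*V + (7*V + L²) = 3*L*V + (L² + 7*V) = L² + 7*V + 3*L*V)
j(Y) = 511/4 (j(Y) = (½)² + 7*15 + 3*(½)*15 = ¼ + 105 + 45/2 = 511/4)
X(169) - j(-219) = 13/2 - 1*511/4 = 13/2 - 511/4 = -485/4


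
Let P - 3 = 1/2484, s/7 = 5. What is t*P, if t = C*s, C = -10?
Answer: -1304275/1242 ≈ -1050.1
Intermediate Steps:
s = 35 (s = 7*5 = 35)
P = 7453/2484 (P = 3 + 1/2484 = 7453/2484 ≈ 3.0004)
t = -350 (t = -10*35 = -350)
t*P = -350*7453/2484 = -1304275/1242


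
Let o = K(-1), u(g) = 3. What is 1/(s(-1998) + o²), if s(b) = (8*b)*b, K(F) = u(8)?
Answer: 1/31936041 ≈ 3.1313e-8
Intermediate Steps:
K(F) = 3
o = 3
s(b) = 8*b²
1/(s(-1998) + o²) = 1/(8*(-1998)² + 3²) = 1/(8*3992004 + 9) = 1/(31936032 + 9) = 1/31936041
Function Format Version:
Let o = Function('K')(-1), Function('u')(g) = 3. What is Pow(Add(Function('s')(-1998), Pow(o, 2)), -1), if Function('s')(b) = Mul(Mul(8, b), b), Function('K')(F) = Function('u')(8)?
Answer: Rational(1, 31936041) ≈ 3.1313e-8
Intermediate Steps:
Function('K')(F) = 3
o = 3
Function('s')(b) = Mul(8, Pow(b, 2))
Pow(Add(Function('s')(-1998), Pow(o, 2)), -1) = Pow(Add(Mul(8, Pow(-1998, 2)), Pow(3, 2)), -1) = Pow(Add(Mul(8, 3992004), 9), -1) = Pow(Add(31936032, 9), -1) = Pow(31936041, -1) = Rational(1, 31936041)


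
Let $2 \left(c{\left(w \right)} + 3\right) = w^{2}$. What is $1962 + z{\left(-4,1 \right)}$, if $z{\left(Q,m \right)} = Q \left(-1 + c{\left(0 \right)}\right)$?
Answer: $1978$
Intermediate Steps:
$c{\left(w \right)} = -3 + \frac{w^{2}}{2}$
$z{\left(Q,m \right)} = - 4 Q$ ($z{\left(Q,m \right)} = Q \left(-1 - \left(3 - \frac{0^{2}}{2}\right)\right) = Q \left(-1 + \left(-3 + \frac{1}{2} \cdot 0\right)\right) = Q \left(-1 + \left(-3 + 0\right)\right) = Q \left(-1 - 3\right) = Q \left(-4\right) = - 4 Q$)
$1962 + z{\left(-4,1 \right)} = 1962 - -16 = 1962 + 16 = 1978$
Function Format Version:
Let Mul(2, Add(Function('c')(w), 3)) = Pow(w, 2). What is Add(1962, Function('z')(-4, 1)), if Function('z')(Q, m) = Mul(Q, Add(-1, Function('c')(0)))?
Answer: 1978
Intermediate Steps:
Function('c')(w) = Add(-3, Mul(Rational(1, 2), Pow(w, 2)))
Function('z')(Q, m) = Mul(-4, Q) (Function('z')(Q, m) = Mul(Q, Add(-1, Add(-3, Mul(Rational(1, 2), Pow(0, 2))))) = Mul(Q, Add(-1, Add(-3, Mul(Rational(1, 2), 0)))) = Mul(Q, Add(-1, Add(-3, 0))) = Mul(Q, Add(-1, -3)) = Mul(Q, -4) = Mul(-4, Q))
Add(1962, Function('z')(-4, 1)) = Add(1962, Mul(-4, -4)) = Add(1962, 16) = 1978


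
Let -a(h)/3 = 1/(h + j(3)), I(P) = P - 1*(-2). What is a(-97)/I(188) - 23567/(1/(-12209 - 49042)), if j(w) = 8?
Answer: 24409624180473/16910 ≈ 1.4435e+9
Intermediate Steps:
I(P) = 2 + P (I(P) = P + 2 = 2 + P)
a(h) = -3/(8 + h) (a(h) = -3/(h + 8) = -3/(8 + h))
a(-97)/I(188) - 23567/(1/(-12209 - 49042)) = (-3/(8 - 97))/(2 + 188) - 23567/(1/(-12209 - 49042)) = -3/(-89)/190 - 23567/(1/(-61251)) = -3*(-1/89)*(1/190) - 23567/(-1/61251) = (3/89)*(1/190) - 23567*(-61251) = 3/16910 + 1443502317 = 24409624180473/16910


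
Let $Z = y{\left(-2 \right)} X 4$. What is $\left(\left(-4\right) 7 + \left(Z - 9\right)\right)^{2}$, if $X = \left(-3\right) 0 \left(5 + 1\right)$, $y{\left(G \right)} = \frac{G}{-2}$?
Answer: $1369$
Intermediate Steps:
$y{\left(G \right)} = - \frac{G}{2}$ ($y{\left(G \right)} = G \left(- \frac{1}{2}\right) = - \frac{G}{2}$)
$X = 0$ ($X = 0 \cdot 6 = 0$)
$Z = 0$ ($Z = \left(- \frac{1}{2}\right) \left(-2\right) 0 \cdot 4 = 1 \cdot 0 \cdot 4 = 0 \cdot 4 = 0$)
$\left(\left(-4\right) 7 + \left(Z - 9\right)\right)^{2} = \left(\left(-4\right) 7 + \left(0 - 9\right)\right)^{2} = \left(-28 - 9\right)^{2} = \left(-37\right)^{2} = 1369$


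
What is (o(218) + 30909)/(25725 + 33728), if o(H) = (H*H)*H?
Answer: 10391141/59453 ≈ 174.78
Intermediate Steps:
o(H) = H**3 (o(H) = H**2*H = H**3)
(o(218) + 30909)/(25725 + 33728) = (218**3 + 30909)/(25725 + 33728) = (10360232 + 30909)/59453 = 10391141*(1/59453) = 10391141/59453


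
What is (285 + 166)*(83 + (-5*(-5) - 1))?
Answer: 48257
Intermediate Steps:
(285 + 166)*(83 + (-5*(-5) - 1)) = 451*(83 + (25 - 1)) = 451*(83 + 24) = 451*107 = 48257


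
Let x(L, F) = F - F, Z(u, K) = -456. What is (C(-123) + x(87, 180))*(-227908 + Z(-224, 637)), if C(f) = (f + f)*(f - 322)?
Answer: -24999007080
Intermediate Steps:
x(L, F) = 0
C(f) = 2*f*(-322 + f) (C(f) = (2*f)*(-322 + f) = 2*f*(-322 + f))
(C(-123) + x(87, 180))*(-227908 + Z(-224, 637)) = (2*(-123)*(-322 - 123) + 0)*(-227908 - 456) = (2*(-123)*(-445) + 0)*(-228364) = (109470 + 0)*(-228364) = 109470*(-228364) = -24999007080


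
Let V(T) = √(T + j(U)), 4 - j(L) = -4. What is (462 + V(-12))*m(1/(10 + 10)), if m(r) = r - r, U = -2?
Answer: 0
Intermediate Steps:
j(L) = 8 (j(L) = 4 - 1*(-4) = 4 + 4 = 8)
V(T) = √(8 + T) (V(T) = √(T + 8) = √(8 + T))
m(r) = 0
(462 + V(-12))*m(1/(10 + 10)) = (462 + √(8 - 12))*0 = (462 + √(-4))*0 = (462 + 2*I)*0 = 0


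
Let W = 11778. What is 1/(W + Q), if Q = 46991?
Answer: 1/58769 ≈ 1.7016e-5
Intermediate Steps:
1/(W + Q) = 1/(11778 + 46991) = 1/58769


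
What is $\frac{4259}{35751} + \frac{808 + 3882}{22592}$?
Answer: $\frac{131945759}{403843296} \approx 0.32673$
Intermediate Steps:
$\frac{4259}{35751} + \frac{808 + 3882}{22592} = 4259 \cdot \frac{1}{35751} + 4690 \cdot \frac{1}{22592} = \frac{4259}{35751} + \frac{2345}{11296} = \frac{131945759}{403843296}$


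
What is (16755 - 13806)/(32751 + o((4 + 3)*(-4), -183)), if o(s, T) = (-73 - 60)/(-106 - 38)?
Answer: 424656/4716277 ≈ 0.090041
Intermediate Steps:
o(s, T) = 133/144 (o(s, T) = -133/(-144) = -133*(-1/144) = 133/144)
(16755 - 13806)/(32751 + o((4 + 3)*(-4), -183)) = (16755 - 13806)/(32751 + 133/144) = 2949/(4716277/144) = 2949*(144/4716277) = 424656/4716277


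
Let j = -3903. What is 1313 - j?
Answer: 5216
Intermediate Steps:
1313 - j = 1313 - 1*(-3903) = 1313 + 3903 = 5216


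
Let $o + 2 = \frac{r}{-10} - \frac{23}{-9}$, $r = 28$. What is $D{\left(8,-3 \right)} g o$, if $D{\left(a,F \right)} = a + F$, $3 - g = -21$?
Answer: $- \frac{808}{3} \approx -269.33$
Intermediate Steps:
$g = 24$ ($g = 3 - -21 = 3 + 21 = 24$)
$D{\left(a,F \right)} = F + a$
$o = - \frac{101}{45}$ ($o = -2 + \left(\frac{28}{-10} - \frac{23}{-9}\right) = -2 + \left(28 \left(- \frac{1}{10}\right) - - \frac{23}{9}\right) = -2 + \left(- \frac{14}{5} + \frac{23}{9}\right) = -2 - \frac{11}{45} = - \frac{101}{45} \approx -2.2444$)
$D{\left(8,-3 \right)} g o = \left(-3 + 8\right) 24 \left(- \frac{101}{45}\right) = 5 \cdot 24 \left(- \frac{101}{45}\right) = 120 \left(- \frac{101}{45}\right) = - \frac{808}{3}$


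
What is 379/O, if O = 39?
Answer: 379/39 ≈ 9.7179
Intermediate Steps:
379/O = 379/39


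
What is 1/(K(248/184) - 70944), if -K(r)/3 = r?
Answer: -23/1631805 ≈ -1.4095e-5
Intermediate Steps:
K(r) = -3*r
1/(K(248/184) - 70944) = 1/(-744/184 - 70944) = 1/(-3*31/23 - 70944) = 1/(-93/23 - 70944) = 1/(-1631805/23) = -23/1631805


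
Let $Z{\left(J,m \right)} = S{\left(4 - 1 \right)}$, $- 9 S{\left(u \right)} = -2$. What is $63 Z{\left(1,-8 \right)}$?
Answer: $14$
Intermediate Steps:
$S{\left(u \right)} = \frac{2}{9}$ ($S{\left(u \right)} = \left(- \frac{1}{9}\right) \left(-2\right) = \frac{2}{9}$)
$Z{\left(J,m \right)} = \frac{2}{9}$
$63 Z{\left(1,-8 \right)} = 63 \cdot \frac{2}{9} = 14$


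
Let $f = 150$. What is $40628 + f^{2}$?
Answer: $63128$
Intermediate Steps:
$40628 + f^{2} = 40628 + 150^{2} = 40628 + 22500 = 63128$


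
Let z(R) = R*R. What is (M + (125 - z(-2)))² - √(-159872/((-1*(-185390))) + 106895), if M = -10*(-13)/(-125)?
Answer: 8994001/625 - √918473235889855/92695 ≈ 14063.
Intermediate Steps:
z(R) = R²
M = -26/25 (M = 130*(-1/125) = -26/25 ≈ -1.0400)
(M + (125 - z(-2)))² - √(-159872/((-1*(-185390))) + 106895) = (-26/25 + (125 - 1*(-2)²))² - √(-159872/((-1*(-185390))) + 106895) = (-26/25 + (125 - 1*4))² - √(-159872/185390 + 106895) = (-26/25 + (125 - 4))² - √(-159872*1/185390 + 106895) = (-26/25 + 121)² - √(-79936/92695 + 106895) = (2999/25)² - √(9908552089/92695) = 8994001/625 - √918473235889855/92695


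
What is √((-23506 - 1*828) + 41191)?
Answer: 3*√1873 ≈ 129.83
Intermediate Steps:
√((-23506 - 1*828) + 41191) = √((-23506 - 828) + 41191) = √(-24334 + 41191) = √16857 = 3*√1873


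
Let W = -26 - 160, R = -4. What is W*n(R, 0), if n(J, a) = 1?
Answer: -186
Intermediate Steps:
W = -186
W*n(R, 0) = -186*1 = -186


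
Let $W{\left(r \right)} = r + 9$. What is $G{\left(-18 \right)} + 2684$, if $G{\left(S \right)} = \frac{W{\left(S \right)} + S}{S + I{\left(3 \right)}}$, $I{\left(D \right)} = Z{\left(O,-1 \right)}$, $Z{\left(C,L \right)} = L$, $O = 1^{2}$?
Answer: $\frac{51023}{19} \approx 2685.4$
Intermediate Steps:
$O = 1$
$W{\left(r \right)} = 9 + r$
$I{\left(D \right)} = -1$
$G{\left(S \right)} = \frac{9 + 2 S}{-1 + S}$ ($G{\left(S \right)} = \frac{\left(9 + S\right) + S}{S - 1} = \frac{9 + 2 S}{-1 + S}$)
$G{\left(-18 \right)} + 2684 = \frac{9 + 2 \left(-18\right)}{-1 - 18} + 2684 = \frac{9 - 36}{-19} + 2684 = \left(- \frac{1}{19}\right) \left(-27\right) + 2684 = \frac{27}{19} + 2684 = \frac{51023}{19}$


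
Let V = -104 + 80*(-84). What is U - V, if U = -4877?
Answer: 1947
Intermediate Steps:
V = -6824 (V = -104 - 6720 = -6824)
U - V = -4877 - 1*(-6824) = -4877 + 6824 = 1947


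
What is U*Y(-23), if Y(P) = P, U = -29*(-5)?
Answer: -3335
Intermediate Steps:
U = 145
U*Y(-23) = 145*(-23) = -3335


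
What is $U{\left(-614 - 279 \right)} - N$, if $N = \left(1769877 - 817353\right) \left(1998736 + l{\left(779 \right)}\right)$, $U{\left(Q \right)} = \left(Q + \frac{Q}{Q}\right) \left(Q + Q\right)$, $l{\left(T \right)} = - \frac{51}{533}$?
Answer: $- \frac{1014747959443492}{533} \approx -1.9038 \cdot 10^{12}$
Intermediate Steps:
$l{\left(T \right)} = - \frac{51}{533}$ ($l{\left(T \right)} = \left(-51\right) \frac{1}{533} = - \frac{51}{533}$)
$U{\left(Q \right)} = 2 Q \left(1 + Q\right)$ ($U{\left(Q \right)} = \left(Q + 1\right) 2 Q = \left(1 + Q\right) 2 Q = 2 Q \left(1 + Q\right)$)
$N = \frac{1014748808572188}{533}$ ($N = \left(1769877 - 817353\right) \left(1998736 - \frac{51}{533}\right) = 952524 \cdot \frac{1065326237}{533} = \frac{1014748808572188}{533} \approx 1.9038 \cdot 10^{12}$)
$U{\left(-614 - 279 \right)} - N = 2 \left(-614 - 279\right) \left(1 - 893\right) - \frac{1014748808572188}{533} = 2 \left(-893\right) \left(1 - 893\right) - \frac{1014748808572188}{533} = 2 \left(-893\right) \left(-892\right) - \frac{1014748808572188}{533} = 1593112 - \frac{1014748808572188}{533} = - \frac{1014747959443492}{533}$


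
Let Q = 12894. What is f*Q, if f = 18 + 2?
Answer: 257880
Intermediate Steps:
f = 20
f*Q = 20*12894 = 257880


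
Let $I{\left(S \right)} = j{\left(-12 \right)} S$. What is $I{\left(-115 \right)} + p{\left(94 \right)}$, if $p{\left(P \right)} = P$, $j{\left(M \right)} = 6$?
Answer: $-596$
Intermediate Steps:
$I{\left(S \right)} = 6 S$
$I{\left(-115 \right)} + p{\left(94 \right)} = 6 \left(-115\right) + 94 = -690 + 94 = -596$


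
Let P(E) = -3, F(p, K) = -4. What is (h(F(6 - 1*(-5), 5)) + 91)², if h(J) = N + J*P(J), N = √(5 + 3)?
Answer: 10617 + 412*√2 ≈ 11200.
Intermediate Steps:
N = 2*√2 (N = √8 = 2*√2 ≈ 2.8284)
h(J) = -3*J + 2*√2 (h(J) = 2*√2 + J*(-3) = 2*√2 - 3*J = -3*J + 2*√2)
(h(F(6 - 1*(-5), 5)) + 91)² = ((-3*(-4) + 2*√2) + 91)² = ((12 + 2*√2) + 91)² = (103 + 2*√2)²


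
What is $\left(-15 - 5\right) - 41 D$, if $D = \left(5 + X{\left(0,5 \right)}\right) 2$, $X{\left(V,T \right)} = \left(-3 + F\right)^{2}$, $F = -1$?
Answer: $-1742$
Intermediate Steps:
$X{\left(V,T \right)} = 16$ ($X{\left(V,T \right)} = \left(-3 - 1\right)^{2} = \left(-4\right)^{2} = 16$)
$D = 42$ ($D = \left(5 + 16\right) 2 = 21 \cdot 2 = 42$)
$\left(-15 - 5\right) - 41 D = \left(-15 - 5\right) - 1722 = -20 - 1722 = -1742$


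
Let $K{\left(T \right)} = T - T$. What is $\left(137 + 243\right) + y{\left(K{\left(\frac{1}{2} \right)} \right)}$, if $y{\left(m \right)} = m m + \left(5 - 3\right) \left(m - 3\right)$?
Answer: $374$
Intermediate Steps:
$K{\left(T \right)} = 0$
$y{\left(m \right)} = -6 + m^{2} + 2 m$ ($y{\left(m \right)} = m^{2} + 2 \left(-3 + m\right) = m^{2} + \left(-6 + 2 m\right) = -6 + m^{2} + 2 m$)
$\left(137 + 243\right) + y{\left(K{\left(\frac{1}{2} \right)} \right)} = \left(137 + 243\right) + \left(-6 + 0^{2} + 2 \cdot 0\right) = 380 + \left(-6 + 0 + 0\right) = 380 - 6 = 374$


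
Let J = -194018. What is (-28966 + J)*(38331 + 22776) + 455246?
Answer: -13625428042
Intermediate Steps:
(-28966 + J)*(38331 + 22776) + 455246 = (-28966 - 194018)*(38331 + 22776) + 455246 = -222984*61107 + 455246 = -13625883288 + 455246 = -13625428042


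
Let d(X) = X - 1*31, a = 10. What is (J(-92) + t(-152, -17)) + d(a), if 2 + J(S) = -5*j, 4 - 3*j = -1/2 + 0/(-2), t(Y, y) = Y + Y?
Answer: -669/2 ≈ -334.50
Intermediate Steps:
t(Y, y) = 2*Y
d(X) = -31 + X (d(X) = X - 31 = -31 + X)
j = 3/2 (j = 4/3 - (-1/2 + 0/(-2))/3 = 4/3 - (-1*½ + 0*(-½))/3 = 4/3 - (-½ + 0)/3 = 4/3 - ⅓*(-½) = 4/3 + ⅙ = 3/2 ≈ 1.5000)
J(S) = -19/2 (J(S) = -2 - 5*3/2 = -2 - 15/2 = -19/2)
(J(-92) + t(-152, -17)) + d(a) = (-19/2 + 2*(-152)) + (-31 + 10) = (-19/2 - 304) - 21 = -627/2 - 21 = -669/2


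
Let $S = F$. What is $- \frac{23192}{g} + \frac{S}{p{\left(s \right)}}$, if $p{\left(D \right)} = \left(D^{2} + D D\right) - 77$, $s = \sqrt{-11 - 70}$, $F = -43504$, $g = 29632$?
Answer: $\frac{160445955}{885256} \approx 181.24$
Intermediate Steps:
$S = -43504$
$s = 9 i$ ($s = \sqrt{-81} = 9 i \approx 9.0 i$)
$p{\left(D \right)} = -77 + 2 D^{2}$ ($p{\left(D \right)} = \left(D^{2} + D^{2}\right) - 77 = 2 D^{2} - 77 = -77 + 2 D^{2}$)
$- \frac{23192}{g} + \frac{S}{p{\left(s \right)}} = - \frac{23192}{29632} - \frac{43504}{-77 + 2 \left(9 i\right)^{2}} = \left(-23192\right) \frac{1}{29632} - \frac{43504}{-77 + 2 \left(-81\right)} = - \frac{2899}{3704} - \frac{43504}{-77 - 162} = - \frac{2899}{3704} - \frac{43504}{-239} = - \frac{2899}{3704} - - \frac{43504}{239} = - \frac{2899}{3704} + \frac{43504}{239} = \frac{160445955}{885256}$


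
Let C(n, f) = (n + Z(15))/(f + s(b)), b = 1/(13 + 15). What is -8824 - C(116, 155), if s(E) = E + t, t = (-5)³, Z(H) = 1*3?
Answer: -7424316/841 ≈ -8828.0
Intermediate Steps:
Z(H) = 3
t = -125
b = 1/28 ≈ 0.035714
s(E) = -125 + E (s(E) = E - 125 = -125 + E)
C(n, f) = (3 + n)/(-3499/28 + f) (C(n, f) = (n + 3)/(f + (-125 + 1/28)) = (3 + n)/(f - 3499/28) = (3 + n)/(-3499/28 + f))
-8824 - C(116, 155) = -8824 - 28*(3 + 116)/(-3499 + 28*155) = -8824 - 28*119/(-3499 + 4340) = -8824 - 28*119/841 = -8824 - 1*3332/841 = -8824 - 3332/841 = -7424316/841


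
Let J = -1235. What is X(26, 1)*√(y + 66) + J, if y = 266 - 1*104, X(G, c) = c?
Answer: -1235 + 2*√57 ≈ -1219.9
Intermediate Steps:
y = 162 (y = 266 - 104 = 162)
X(26, 1)*√(y + 66) + J = 1*√(162 + 66) - 1235 = 1*√228 - 1235 = 1*(2*√57) - 1235 = 2*√57 - 1235 = -1235 + 2*√57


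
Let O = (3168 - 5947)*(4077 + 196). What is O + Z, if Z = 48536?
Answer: -11826131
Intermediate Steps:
O = -11874667 (O = -2779*4273 = -11874667)
O + Z = -11874667 + 48536 = -11826131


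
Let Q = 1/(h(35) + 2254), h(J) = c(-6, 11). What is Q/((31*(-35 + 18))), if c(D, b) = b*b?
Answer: -1/1251625 ≈ -7.9896e-7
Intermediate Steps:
c(D, b) = b²
h(J) = 121 (h(J) = 11² = 121)
Q = 1/2375 (Q = 1/(121 + 2254) = 1/2375 ≈ 0.00042105)
Q/((31*(-35 + 18))) = 1/(2375*((31*(-35 + 18)))) = 1/(2375*((31*(-17)))) = (1/2375)/(-527) = (1/2375)*(-1/527) = -1/1251625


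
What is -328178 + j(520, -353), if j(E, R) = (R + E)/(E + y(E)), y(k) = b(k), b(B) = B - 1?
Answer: -340976775/1039 ≈ -3.2818e+5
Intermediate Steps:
b(B) = -1 + B
y(k) = -1 + k
j(E, R) = (E + R)/(-1 + 2*E) (j(E, R) = (R + E)/(E + (-1 + E)) = (E + R)/(-1 + 2*E))
-328178 + j(520, -353) = -328178 + (520 - 353)/(-1 + 2*520) = -328178 + 167/(-1 + 1040) = -328178 + 167/1039 = -340976775/1039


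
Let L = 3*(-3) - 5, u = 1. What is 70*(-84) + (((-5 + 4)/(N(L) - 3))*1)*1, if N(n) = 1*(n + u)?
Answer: -94079/16 ≈ -5879.9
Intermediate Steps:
L = -14 (L = -9 - 5 = -14)
N(n) = 1 + n (N(n) = 1*(n + 1) = 1*(1 + n) = 1 + n)
70*(-84) + (((-5 + 4)/(N(L) - 3))*1)*1 = 70*(-84) + (((-5 + 4)/((1 - 14) - 3))*1)*1 = -5880 + (-1/(-13 - 3)*1)*1 = -5880 + (-1/(-16)*1)*1 = -5880 + (-1*(-1/16)*1)*1 = -5880 + ((1/16)*1)*1 = -5880 + (1/16)*1 = -5880 + 1/16 = -94079/16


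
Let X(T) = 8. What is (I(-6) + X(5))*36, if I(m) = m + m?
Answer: -144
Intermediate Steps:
I(m) = 2*m
(I(-6) + X(5))*36 = (2*(-6) + 8)*36 = (-12 + 8)*36 = -4*36 = -144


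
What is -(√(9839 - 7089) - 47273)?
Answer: 47273 - 5*√110 ≈ 47221.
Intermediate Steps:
-(√(9839 - 7089) - 47273) = -(√2750 - 47273) = -(5*√110 - 47273) = -(-47273 + 5*√110) = 47273 - 5*√110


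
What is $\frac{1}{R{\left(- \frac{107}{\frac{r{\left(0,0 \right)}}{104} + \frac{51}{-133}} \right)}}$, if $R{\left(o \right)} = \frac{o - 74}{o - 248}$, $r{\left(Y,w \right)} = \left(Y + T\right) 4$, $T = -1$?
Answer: $\frac{4087}{131020} \approx 0.031194$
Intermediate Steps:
$r{\left(Y,w \right)} = -4 + 4 Y$ ($r{\left(Y,w \right)} = \left(Y - 1\right) 4 = \left(-1 + Y\right) 4 = -4 + 4 Y$)
$R{\left(o \right)} = \frac{-74 + o}{-248 + o}$
$\frac{1}{R{\left(- \frac{107}{\frac{r{\left(0,0 \right)}}{104} + \frac{51}{-133}} \right)}} = \frac{1}{\frac{1}{-248 - \frac{107}{\frac{-4 + 4 \cdot 0}{104} + \frac{51}{-133}}} \left(-74 - \frac{107}{\frac{-4 + 4 \cdot 0}{104} + \frac{51}{-133}}\right)} = \frac{1}{\frac{1}{-248 - \frac{107}{\left(-4 + 0\right) \frac{1}{104} + 51 \left(- \frac{1}{133}\right)}} \left(-74 - \frac{107}{\left(-4 + 0\right) \frac{1}{104} + 51 \left(- \frac{1}{133}\right)}\right)} = \frac{1}{\frac{1}{-248 - \frac{107}{\left(-4\right) \frac{1}{104} - \frac{51}{133}}} \left(-74 - \frac{107}{\left(-4\right) \frac{1}{104} - \frac{51}{133}}\right)} = \frac{1}{\frac{1}{-248 - \frac{107}{- \frac{1}{26} - \frac{51}{133}}} \left(-74 - \frac{107}{- \frac{1}{26} - \frac{51}{133}}\right)} = \frac{1}{\frac{1}{-248 - \frac{107}{- \frac{1459}{3458}}} \left(-74 - \frac{107}{- \frac{1459}{3458}}\right)} = \frac{1}{\frac{1}{-248 - - \frac{370006}{1459}} \left(-74 - - \frac{370006}{1459}\right)} = \frac{1}{\frac{1}{-248 + \frac{370006}{1459}} \left(-74 + \frac{370006}{1459}\right)} = \frac{1}{\frac{1}{\frac{8174}{1459}} \cdot \frac{262040}{1459}} = \frac{1}{\frac{1459}{8174} \cdot \frac{262040}{1459}} = \frac{1}{\frac{131020}{4087}} = \frac{4087}{131020}$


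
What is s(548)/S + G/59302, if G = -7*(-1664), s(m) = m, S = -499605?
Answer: 2893450772/14813787855 ≈ 0.19532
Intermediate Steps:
G = 11648
s(548)/S + G/59302 = 548/(-499605) + 11648/59302 = 548*(-1/499605) + 11648*(1/59302) = -548/499605 + 5824/29651 = 2893450772/14813787855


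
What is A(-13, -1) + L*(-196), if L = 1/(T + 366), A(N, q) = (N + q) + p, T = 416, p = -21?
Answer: -13783/391 ≈ -35.251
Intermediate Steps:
A(N, q) = -21 + N + q (A(N, q) = (N + q) - 21 = -21 + N + q)
L = 1/782 (L = 1/(416 + 366) = 1/782 ≈ 0.0012788)
A(-13, -1) + L*(-196) = (-21 - 13 - 1) + (1/782)*(-196) = -35 - 98/391 = -13783/391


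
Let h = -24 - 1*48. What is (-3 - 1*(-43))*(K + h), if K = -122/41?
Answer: -122960/41 ≈ -2999.0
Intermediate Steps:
K = -122/41 (K = -122*1/41 = -122/41 ≈ -2.9756)
h = -72 (h = -24 - 48 = -72)
(-3 - 1*(-43))*(K + h) = (-3 - 1*(-43))*(-122/41 - 72) = (-3 + 43)*(-3074/41) = 40*(-3074/41) = -122960/41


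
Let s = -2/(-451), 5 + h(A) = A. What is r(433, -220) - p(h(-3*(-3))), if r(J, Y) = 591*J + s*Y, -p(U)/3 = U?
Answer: 10492475/41 ≈ 2.5591e+5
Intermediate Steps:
h(A) = -5 + A
s = 2/451 (s = -2*(-1/451) = 2/451 ≈ 0.0044346)
p(U) = -3*U
r(J, Y) = 591*J + 2*Y/451
r(433, -220) - p(h(-3*(-3))) = (591*433 + (2/451)*(-220)) - (-3)*(-5 - 3*(-3)) = (255903 - 40/41) - (-3)*(-5 + 9) = 10491983/41 - (-3)*4 = 10491983/41 - 1*(-12) = 10491983/41 + 12 = 10492475/41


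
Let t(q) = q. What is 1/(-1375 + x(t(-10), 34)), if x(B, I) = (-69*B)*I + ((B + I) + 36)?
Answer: 1/22145 ≈ 4.5157e-5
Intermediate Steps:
x(B, I) = 36 + B + I - 69*B*I (x(B, I) = -69*B*I + (36 + B + I) = 36 + B + I - 69*B*I)
1/(-1375 + x(t(-10), 34)) = 1/(-1375 + (36 - 10 + 34 - 69*(-10)*34)) = 1/(-1375 + (36 - 10 + 34 + 23460)) = 1/(-1375 + 23520) = 1/22145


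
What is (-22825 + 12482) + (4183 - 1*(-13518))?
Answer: 7358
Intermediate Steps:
(-22825 + 12482) + (4183 - 1*(-13518)) = -10343 + (4183 + 13518) = -10343 + 17701 = 7358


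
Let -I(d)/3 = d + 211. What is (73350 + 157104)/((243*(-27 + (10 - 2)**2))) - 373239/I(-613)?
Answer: -37998325/133866 ≈ -283.85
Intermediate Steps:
I(d) = -633 - 3*d (I(d) = -3*(d + 211) = -3*(211 + d) = -633 - 3*d)
(73350 + 157104)/((243*(-27 + (10 - 2)**2))) - 373239/I(-613) = (73350 + 157104)/((243*(-27 + (10 - 2)**2))) - 373239/(-633 - 3*(-613)) = 230454/((243*(-27 + 8**2))) - 373239/(-633 + 1839) = 230454/((243*(-27 + 64))) - 373239/1206 = 230454/((243*37)) - 373239*1/1206 = 230454/8991 - 41471/134 = 230454*(1/8991) - 41471/134 = 25606/999 - 41471/134 = -37998325/133866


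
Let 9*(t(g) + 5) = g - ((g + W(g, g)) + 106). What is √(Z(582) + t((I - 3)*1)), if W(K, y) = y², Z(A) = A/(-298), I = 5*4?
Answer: I*√10158671/447 ≈ 7.1303*I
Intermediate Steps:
I = 20
Z(A) = -A/298 (Z(A) = A*(-1/298) = -A/298)
t(g) = -151/9 - g²/9 (t(g) = -5 + (g - ((g + g²) + 106))/9 = -5 + (g - (106 + g + g²))/9 = -5 + (g + (-106 - g - g²))/9 = -5 + (-106 - g²)/9 = -5 + (-106/9 - g²/9) = -151/9 - g²/9)
√(Z(582) + t((I - 3)*1)) = √(-1/298*582 + (-151/9 - (20 - 3)²/9)) = √(-291/149 + (-151/9 - (17*1)²/9)) = √(-291/149 + (-151/9 - ⅑*17²)) = √(-291/149 + (-151/9 - ⅑*289)) = √(-291/149 + (-151/9 - 289/9)) = √(-291/149 - 440/9) = √(-68179/1341) = I*√10158671/447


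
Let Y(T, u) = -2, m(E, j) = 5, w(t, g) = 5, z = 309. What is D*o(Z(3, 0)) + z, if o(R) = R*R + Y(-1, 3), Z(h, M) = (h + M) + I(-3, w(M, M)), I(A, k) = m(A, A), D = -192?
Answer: -11595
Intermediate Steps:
I(A, k) = 5
Z(h, M) = 5 + M + h (Z(h, M) = (h + M) + 5 = (M + h) + 5 = 5 + M + h)
o(R) = -2 + R² (o(R) = R*R - 2 = R² - 2 = -2 + R²)
D*o(Z(3, 0)) + z = -192*(-2 + (5 + 0 + 3)²) + 309 = -192*(-2 + 8²) + 309 = -192*(-2 + 64) + 309 = -192*62 + 309 = -11904 + 309 = -11595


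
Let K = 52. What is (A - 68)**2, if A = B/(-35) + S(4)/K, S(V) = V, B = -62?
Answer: 905949801/207025 ≈ 4376.0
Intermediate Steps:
A = 841/455 (A = -62/(-35) + 4/52 = -62*(-1/35) + 4*(1/52) = 62/35 + 1/13 = 841/455 ≈ 1.8484)
(A - 68)**2 = (841/455 - 68)**2 = (-30099/455)**2 = 905949801/207025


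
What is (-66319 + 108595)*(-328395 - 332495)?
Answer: -27939785640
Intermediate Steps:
(-66319 + 108595)*(-328395 - 332495) = 42276*(-660890) = -27939785640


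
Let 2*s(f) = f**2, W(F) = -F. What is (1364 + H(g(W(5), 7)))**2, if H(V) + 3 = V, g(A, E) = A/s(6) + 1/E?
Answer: 29401617961/15876 ≈ 1.8520e+6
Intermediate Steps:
s(f) = f**2/2
g(A, E) = 1/E + A/18 (g(A, E) = A/(((1/2)*6**2)) + 1/E = A/(((1/2)*36)) + 1/E = A/18 + 1/E = 1/E + A/18)
H(V) = -3 + V
(1364 + H(g(W(5), 7)))**2 = (1364 + (-3 + (1/7 + (-1*5)/18)))**2 = (1364 + (-3 + (1/7 + (1/18)*(-5))))**2 = (1364 + (-3 + (1/7 - 5/18)))**2 = (1364 + (-3 - 17/126))**2 = (1364 - 395/126)**2 = (171469/126)**2 = 29401617961/15876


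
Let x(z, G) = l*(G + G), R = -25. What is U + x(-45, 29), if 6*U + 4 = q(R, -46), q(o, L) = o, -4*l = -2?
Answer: 145/6 ≈ 24.167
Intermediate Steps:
l = ½ (l = -¼*(-2) = ½ ≈ 0.50000)
x(z, G) = G (x(z, G) = (G + G)/2 = (2*G)/2 = G)
U = -29/6 (U = -⅔ + (⅙)*(-25) = -⅔ - 25/6 = -29/6 ≈ -4.8333)
U + x(-45, 29) = -29/6 + 29 = 145/6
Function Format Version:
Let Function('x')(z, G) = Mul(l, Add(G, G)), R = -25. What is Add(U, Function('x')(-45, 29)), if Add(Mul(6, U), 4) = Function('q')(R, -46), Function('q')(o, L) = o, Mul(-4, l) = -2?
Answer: Rational(145, 6) ≈ 24.167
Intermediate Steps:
l = Rational(1, 2) (l = Mul(Rational(-1, 4), -2) = Rational(1, 2) ≈ 0.50000)
Function('x')(z, G) = G (Function('x')(z, G) = Mul(Rational(1, 2), Add(G, G)) = Mul(Rational(1, 2), Mul(2, G)) = G)
U = Rational(-29, 6) (U = Add(Rational(-2, 3), Mul(Rational(1, 6), -25)) = Add(Rational(-2, 3), Rational(-25, 6)) = Rational(-29, 6) ≈ -4.8333)
Add(U, Function('x')(-45, 29)) = Add(Rational(-29, 6), 29) = Rational(145, 6)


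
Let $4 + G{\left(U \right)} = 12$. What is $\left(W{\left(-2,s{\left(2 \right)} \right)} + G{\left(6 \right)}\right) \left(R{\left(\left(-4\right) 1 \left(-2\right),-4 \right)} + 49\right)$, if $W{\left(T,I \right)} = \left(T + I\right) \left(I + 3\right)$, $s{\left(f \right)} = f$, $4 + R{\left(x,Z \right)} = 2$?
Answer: $376$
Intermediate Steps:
$R{\left(x,Z \right)} = -2$ ($R{\left(x,Z \right)} = -4 + 2 = -2$)
$G{\left(U \right)} = 8$ ($G{\left(U \right)} = -4 + 12 = 8$)
$W{\left(T,I \right)} = \left(3 + I\right) \left(I + T\right)$ ($W{\left(T,I \right)} = \left(I + T\right) \left(3 + I\right) = \left(3 + I\right) \left(I + T\right)$)
$\left(W{\left(-2,s{\left(2 \right)} \right)} + G{\left(6 \right)}\right) \left(R{\left(\left(-4\right) 1 \left(-2\right),-4 \right)} + 49\right) = \left(\left(2^{2} + 3 \cdot 2 + 3 \left(-2\right) + 2 \left(-2\right)\right) + 8\right) \left(-2 + 49\right) = \left(\left(4 + 6 - 6 - 4\right) + 8\right) 47 = \left(0 + 8\right) 47 = 8 \cdot 47 = 376$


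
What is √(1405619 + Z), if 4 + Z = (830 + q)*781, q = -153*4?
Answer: 3*√175097 ≈ 1255.3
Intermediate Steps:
q = -612
Z = 170254 (Z = -4 + (830 - 612)*781 = -4 + 218*781 = -4 + 170258 = 170254)
√(1405619 + Z) = √(1405619 + 170254) = √1575873 = 3*√175097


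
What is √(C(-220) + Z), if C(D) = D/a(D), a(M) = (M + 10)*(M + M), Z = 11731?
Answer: √517336995/210 ≈ 108.31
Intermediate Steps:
a(M) = 2*M*(10 + M) (a(M) = (10 + M)*(2*M) = 2*M*(10 + M))
C(D) = 1/(2*(10 + D)) (C(D) = D/((2*D*(10 + D))) = D*(1/(2*D*(10 + D))) = 1/(2*(10 + D)))
√(C(-220) + Z) = √(1/(2*(10 - 220)) + 11731) = √((½)/(-210) + 11731) = √((½)*(-1/210) + 11731) = √(-1/420 + 11731) = √(4927019/420) = √517336995/210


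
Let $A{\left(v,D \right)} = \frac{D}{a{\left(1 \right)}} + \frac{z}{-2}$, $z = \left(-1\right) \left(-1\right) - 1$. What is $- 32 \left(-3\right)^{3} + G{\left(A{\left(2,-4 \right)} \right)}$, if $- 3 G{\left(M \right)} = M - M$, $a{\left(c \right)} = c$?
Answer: $864$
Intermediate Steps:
$z = 0$ ($z = 1 - 1 = 0$)
$A{\left(v,D \right)} = D$ ($A{\left(v,D \right)} = \frac{D}{1} + \frac{0}{-2} = D 1 + 0 \left(- \frac{1}{2}\right) = D + 0 = D$)
$G{\left(M \right)} = 0$ ($G{\left(M \right)} = - \frac{M - M}{3} = \left(- \frac{1}{3}\right) 0 = 0$)
$- 32 \left(-3\right)^{3} + G{\left(A{\left(2,-4 \right)} \right)} = - 32 \left(-3\right)^{3} + 0 = \left(-32\right) \left(-27\right) + 0 = 864 + 0 = 864$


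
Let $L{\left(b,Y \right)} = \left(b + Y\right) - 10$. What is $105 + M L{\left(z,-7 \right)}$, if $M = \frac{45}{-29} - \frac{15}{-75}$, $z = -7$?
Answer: $\frac{19929}{145} \approx 137.44$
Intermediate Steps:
$L{\left(b,Y \right)} = -10 + Y + b$ ($L{\left(b,Y \right)} = \left(Y + b\right) - 10 = -10 + Y + b$)
$M = - \frac{196}{145}$ ($M = 45 \left(- \frac{1}{29}\right) - - \frac{1}{5} = - \frac{45}{29} + \frac{1}{5} = - \frac{196}{145} \approx -1.3517$)
$105 + M L{\left(z,-7 \right)} = 105 - \frac{196 \left(-10 - 7 - 7\right)}{145} = 105 - - \frac{4704}{145} = 105 + \frac{4704}{145} = \frac{19929}{145}$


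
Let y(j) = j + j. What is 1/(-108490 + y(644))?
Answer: -1/107202 ≈ -9.3282e-6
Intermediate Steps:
y(j) = 2*j
1/(-108490 + y(644)) = 1/(-108490 + 2*644) = 1/(-108490 + 1288) = 1/(-107202) = -1/107202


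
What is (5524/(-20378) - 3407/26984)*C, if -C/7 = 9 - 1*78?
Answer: -2294118351/11953912 ≈ -191.91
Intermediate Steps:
C = 483 (C = -7*(9 - 1*78) = -7*(9 - 78) = -7*(-69) = 483)
(5524/(-20378) - 3407/26984)*C = (5524/(-20378) - 3407/26984)*483 = (5524*(-1/20378) - 3407*1/26984)*483 = (-2762/10189 - 3407/26984)*483 = -109243731/274939976*483 = -2294118351/11953912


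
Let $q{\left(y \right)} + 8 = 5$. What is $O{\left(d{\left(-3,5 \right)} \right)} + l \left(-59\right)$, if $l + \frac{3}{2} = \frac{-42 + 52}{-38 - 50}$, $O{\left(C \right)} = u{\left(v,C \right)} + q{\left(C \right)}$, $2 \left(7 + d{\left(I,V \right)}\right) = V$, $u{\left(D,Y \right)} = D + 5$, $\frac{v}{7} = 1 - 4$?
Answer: $\frac{3353}{44} \approx 76.205$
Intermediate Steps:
$v = -21$ ($v = 7 \left(1 - 4\right) = 7 \left(-3\right) = -21$)
$u{\left(D,Y \right)} = 5 + D$
$d{\left(I,V \right)} = -7 + \frac{V}{2}$
$q{\left(y \right)} = -3$ ($q{\left(y \right)} = -8 + 5 = -3$)
$O{\left(C \right)} = -19$ ($O{\left(C \right)} = \left(5 - 21\right) - 3 = -16 - 3 = -19$)
$l = - \frac{71}{44}$ ($l = - \frac{3}{2} + \frac{-42 + 52}{-38 - 50} = - \frac{3}{2} + \frac{10}{-88} = - \frac{3}{2} + 10 \left(- \frac{1}{88}\right) = - \frac{3}{2} - \frac{5}{44} = - \frac{71}{44} \approx -1.6136$)
$O{\left(d{\left(-3,5 \right)} \right)} + l \left(-59\right) = -19 - - \frac{4189}{44} = -19 + \frac{4189}{44} = \frac{3353}{44}$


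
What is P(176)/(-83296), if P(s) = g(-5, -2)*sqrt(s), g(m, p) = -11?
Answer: 11*sqrt(11)/20824 ≈ 0.0017520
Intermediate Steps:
P(s) = -11*sqrt(s)
P(176)/(-83296) = -44*sqrt(11)/(-83296) = -44*sqrt(11)*(-1/83296) = 11*sqrt(11)/20824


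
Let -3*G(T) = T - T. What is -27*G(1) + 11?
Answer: 11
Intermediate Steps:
G(T) = 0 (G(T) = -(T - T)/3 = -1/3*0 = 0)
-27*G(1) + 11 = -27*0 + 11 = 0 + 11 = 11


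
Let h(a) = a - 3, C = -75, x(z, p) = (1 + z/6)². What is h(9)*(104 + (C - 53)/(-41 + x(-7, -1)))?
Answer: 948048/1475 ≈ 642.74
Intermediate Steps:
x(z, p) = (1 + z/6)² (x(z, p) = (1 + z*(⅙))² = (1 + z/6)²)
h(a) = -3 + a
h(9)*(104 + (C - 53)/(-41 + x(-7, -1))) = (-3 + 9)*(104 + (-75 - 53)/(-41 + (6 - 7)²/36)) = 6*(104 - 128/(-41 + (1/36)*(-1)²)) = 6*(104 - 128/(-41 + (1/36)*1)) = 6*(104 - 128/(-41 + 1/36)) = 6*(104 - 128/(-1475/36)) = 6*(104 - 128*(-36/1475)) = 6*(104 + 4608/1475) = 6*(158008/1475) = 948048/1475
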